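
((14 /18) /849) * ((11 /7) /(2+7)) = 0.00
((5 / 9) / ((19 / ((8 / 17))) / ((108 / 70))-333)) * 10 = -2400 / 132551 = -0.02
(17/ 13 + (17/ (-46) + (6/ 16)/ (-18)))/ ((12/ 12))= 13165/ 14352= 0.92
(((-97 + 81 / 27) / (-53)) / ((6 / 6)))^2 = 8836 / 2809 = 3.15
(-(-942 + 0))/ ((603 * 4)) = 0.39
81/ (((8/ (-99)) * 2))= -8019/ 16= -501.19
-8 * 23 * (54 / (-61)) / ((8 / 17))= 21114 / 61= 346.13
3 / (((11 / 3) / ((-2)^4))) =144 / 11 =13.09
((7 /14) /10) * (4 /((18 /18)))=1 /5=0.20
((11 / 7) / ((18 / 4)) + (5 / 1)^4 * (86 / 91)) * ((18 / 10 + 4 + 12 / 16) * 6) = 4529194 / 195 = 23226.64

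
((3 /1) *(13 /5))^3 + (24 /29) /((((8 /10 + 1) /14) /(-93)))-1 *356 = -480.07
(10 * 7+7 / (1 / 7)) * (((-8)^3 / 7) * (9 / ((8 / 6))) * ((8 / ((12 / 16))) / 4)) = -156672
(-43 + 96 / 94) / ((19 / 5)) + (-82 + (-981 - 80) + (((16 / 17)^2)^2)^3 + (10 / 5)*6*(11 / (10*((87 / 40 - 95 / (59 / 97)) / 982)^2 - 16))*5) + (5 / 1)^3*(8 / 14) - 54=-12100687951532246608277312739343522 / 10271974606803382402220497900687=-1178.03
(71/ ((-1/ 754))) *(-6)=321204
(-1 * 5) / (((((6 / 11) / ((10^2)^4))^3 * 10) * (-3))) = 83187500000000000000000000 / 81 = 1027006172839506172839506.00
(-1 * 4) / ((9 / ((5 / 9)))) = -20 / 81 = -0.25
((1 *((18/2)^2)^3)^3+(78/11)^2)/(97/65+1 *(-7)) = -1180494306610898482125/43318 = -27251819257835045.06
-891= -891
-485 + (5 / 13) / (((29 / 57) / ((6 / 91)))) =-16637185 / 34307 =-484.95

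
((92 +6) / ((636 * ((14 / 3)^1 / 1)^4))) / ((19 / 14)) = 27 / 112784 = 0.00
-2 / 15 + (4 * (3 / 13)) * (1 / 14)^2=-1229 / 9555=-0.13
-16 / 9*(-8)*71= 9088 / 9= 1009.78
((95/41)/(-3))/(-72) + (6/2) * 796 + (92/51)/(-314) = 56444471395/23636664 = 2388.00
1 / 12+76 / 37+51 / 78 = 16111 / 5772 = 2.79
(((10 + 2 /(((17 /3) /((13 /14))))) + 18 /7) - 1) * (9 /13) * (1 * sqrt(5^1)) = 12744 * sqrt(5) /1547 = 18.42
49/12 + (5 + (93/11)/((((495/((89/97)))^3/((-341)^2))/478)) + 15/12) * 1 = 44701121429837/3354415527375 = 13.33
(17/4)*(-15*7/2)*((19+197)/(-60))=3213/4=803.25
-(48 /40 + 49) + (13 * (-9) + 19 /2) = -1577 /10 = -157.70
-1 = -1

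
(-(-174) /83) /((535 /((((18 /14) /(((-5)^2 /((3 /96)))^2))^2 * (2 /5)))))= 7047 /1114032640000000000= 0.00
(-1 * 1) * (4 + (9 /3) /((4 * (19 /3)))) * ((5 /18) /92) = -1565 /125856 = -0.01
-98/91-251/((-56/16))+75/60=26167/364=71.89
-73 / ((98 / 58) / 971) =-2055607 / 49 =-41951.16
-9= -9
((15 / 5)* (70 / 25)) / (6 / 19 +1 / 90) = 14364 / 559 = 25.70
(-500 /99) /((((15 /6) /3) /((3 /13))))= -200 /143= -1.40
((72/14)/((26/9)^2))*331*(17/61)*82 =336370806/72163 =4661.26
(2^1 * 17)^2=1156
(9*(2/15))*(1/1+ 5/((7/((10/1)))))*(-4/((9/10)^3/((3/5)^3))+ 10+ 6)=3040/21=144.76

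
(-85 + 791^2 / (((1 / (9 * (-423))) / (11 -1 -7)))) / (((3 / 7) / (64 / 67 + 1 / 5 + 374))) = -6286529371052854 / 1005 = -6255253105525.23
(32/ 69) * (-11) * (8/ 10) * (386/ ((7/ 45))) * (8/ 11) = -1185792/ 161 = -7365.17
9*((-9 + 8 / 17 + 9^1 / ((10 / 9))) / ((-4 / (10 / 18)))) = 73 / 136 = 0.54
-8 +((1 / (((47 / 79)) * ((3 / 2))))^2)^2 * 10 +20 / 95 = 59910630412 / 7509829059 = 7.98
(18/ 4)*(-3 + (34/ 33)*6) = 315/ 22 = 14.32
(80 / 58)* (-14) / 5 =-112 / 29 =-3.86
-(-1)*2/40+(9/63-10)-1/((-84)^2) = -346001/35280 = -9.81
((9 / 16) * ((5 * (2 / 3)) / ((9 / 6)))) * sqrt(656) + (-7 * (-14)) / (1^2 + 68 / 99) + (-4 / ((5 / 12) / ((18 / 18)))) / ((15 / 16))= 5 * sqrt(41) + 199798 / 4175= 79.87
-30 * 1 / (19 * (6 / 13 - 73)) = 390 / 17917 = 0.02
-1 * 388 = -388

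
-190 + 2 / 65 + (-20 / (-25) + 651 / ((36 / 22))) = 81379 / 390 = 208.66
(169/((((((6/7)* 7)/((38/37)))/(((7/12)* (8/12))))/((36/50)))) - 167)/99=-440948/274725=-1.61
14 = 14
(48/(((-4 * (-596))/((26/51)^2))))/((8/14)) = 1183/129183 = 0.01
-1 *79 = -79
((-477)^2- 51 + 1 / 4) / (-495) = -909913 / 1980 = -459.55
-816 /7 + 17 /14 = -1615 /14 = -115.36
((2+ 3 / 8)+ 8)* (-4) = -83 / 2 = -41.50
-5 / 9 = -0.56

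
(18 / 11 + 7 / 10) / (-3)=-257 / 330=-0.78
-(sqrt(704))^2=-704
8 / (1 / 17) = 136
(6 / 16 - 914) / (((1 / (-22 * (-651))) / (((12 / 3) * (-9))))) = 471057741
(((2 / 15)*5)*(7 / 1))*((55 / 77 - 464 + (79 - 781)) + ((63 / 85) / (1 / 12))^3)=-1323232742 / 614125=-2154.66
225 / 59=3.81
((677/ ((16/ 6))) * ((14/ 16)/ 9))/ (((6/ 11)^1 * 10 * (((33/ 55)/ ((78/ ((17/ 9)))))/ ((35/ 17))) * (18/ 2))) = 23718695/ 332928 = 71.24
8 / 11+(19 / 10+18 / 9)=509 / 110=4.63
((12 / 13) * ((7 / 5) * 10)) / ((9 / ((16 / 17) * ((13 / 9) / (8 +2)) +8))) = 348544 / 29835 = 11.68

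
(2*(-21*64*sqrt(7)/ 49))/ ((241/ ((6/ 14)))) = -1152*sqrt(7)/ 11809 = -0.26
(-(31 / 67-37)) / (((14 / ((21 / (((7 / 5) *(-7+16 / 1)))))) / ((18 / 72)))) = 510 / 469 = 1.09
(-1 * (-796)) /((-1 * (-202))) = 398 /101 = 3.94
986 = 986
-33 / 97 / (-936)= 11 / 30264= 0.00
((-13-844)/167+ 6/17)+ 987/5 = 192.62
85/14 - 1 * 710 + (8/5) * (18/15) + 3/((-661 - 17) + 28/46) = -382807689/545300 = -702.01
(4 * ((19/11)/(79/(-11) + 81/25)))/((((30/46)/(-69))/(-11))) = -552805/271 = -2039.87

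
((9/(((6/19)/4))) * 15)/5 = 342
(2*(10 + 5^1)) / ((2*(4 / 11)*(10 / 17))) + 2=577 / 8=72.12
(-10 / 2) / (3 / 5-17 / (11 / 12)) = 275 / 987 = 0.28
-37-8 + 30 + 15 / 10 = -13.50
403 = 403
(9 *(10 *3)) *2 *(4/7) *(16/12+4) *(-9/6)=-17280/7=-2468.57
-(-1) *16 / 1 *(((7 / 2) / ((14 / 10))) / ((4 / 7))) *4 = 280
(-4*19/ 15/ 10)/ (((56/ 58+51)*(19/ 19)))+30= 3389648/ 113025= 29.99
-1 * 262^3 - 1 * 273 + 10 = -17984991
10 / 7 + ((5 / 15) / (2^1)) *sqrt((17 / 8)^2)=599 / 336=1.78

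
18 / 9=2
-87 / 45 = -29 / 15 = -1.93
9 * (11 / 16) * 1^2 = 99 / 16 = 6.19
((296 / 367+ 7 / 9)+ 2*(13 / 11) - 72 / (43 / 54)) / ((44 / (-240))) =2701894820 / 5728503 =471.66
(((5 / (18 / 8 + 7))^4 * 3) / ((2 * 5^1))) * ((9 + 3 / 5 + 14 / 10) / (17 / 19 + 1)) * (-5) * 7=-29260000 / 5622483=-5.20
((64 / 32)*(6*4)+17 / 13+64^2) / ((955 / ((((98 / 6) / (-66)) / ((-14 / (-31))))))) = -354361 / 148980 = -2.38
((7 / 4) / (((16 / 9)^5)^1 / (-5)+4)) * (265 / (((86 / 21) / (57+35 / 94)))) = 62026343582175 / 4281415744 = 14487.34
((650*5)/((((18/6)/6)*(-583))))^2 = 42250000/339889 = 124.31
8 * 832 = 6656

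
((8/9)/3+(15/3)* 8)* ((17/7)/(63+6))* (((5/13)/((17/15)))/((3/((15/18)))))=68000/508599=0.13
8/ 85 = 0.09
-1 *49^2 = -2401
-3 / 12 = -1 / 4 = -0.25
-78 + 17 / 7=-529 / 7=-75.57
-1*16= -16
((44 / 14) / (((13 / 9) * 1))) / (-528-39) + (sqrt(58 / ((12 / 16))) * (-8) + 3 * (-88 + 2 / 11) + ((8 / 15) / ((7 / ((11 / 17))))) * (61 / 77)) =-1412021108 / 5360355-16 * sqrt(174) / 3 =-333.77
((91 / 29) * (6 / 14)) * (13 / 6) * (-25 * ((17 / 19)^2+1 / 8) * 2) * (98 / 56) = -79053975 / 335008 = -235.98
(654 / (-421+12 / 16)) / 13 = -2616 / 21853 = -0.12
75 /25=3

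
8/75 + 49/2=3691/150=24.61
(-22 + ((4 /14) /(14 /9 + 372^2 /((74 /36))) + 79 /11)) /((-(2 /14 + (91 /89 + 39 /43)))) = 889943071328 /124457557389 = 7.15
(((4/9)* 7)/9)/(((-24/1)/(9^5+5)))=-206689/243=-850.57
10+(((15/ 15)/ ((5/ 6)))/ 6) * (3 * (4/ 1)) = 62/ 5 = 12.40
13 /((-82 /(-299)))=3887 /82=47.40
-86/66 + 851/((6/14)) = 21828/11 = 1984.36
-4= -4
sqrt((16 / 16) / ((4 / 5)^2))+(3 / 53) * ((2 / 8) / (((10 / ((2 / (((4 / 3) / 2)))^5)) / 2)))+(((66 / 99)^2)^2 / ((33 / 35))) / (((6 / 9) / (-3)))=156619 / 157410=0.99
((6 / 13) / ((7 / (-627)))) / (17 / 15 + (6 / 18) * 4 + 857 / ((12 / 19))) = -225720 / 7422233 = -0.03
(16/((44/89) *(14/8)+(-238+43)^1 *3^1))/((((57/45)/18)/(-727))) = 69879240/246943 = 282.98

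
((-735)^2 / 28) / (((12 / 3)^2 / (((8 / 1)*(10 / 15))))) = 6431.25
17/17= 1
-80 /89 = -0.90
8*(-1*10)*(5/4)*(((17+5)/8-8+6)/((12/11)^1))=-275/4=-68.75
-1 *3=-3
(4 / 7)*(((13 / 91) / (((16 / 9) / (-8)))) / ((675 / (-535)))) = 214 / 735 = 0.29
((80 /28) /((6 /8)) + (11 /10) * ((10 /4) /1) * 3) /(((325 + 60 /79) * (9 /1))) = 80027 /19455660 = 0.00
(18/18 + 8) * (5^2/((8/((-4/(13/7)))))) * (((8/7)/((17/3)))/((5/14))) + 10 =-5350/221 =-24.21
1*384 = 384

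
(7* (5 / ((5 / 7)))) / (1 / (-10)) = -490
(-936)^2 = 876096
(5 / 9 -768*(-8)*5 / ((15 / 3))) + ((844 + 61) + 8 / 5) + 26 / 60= 634643 / 90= 7051.59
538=538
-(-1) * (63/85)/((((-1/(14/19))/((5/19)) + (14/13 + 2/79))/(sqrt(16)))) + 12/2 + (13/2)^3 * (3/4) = 11166006495/52859936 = 211.24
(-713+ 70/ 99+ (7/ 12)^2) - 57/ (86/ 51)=-745.75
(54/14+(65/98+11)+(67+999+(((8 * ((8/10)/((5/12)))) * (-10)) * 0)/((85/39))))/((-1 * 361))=-105989/35378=-3.00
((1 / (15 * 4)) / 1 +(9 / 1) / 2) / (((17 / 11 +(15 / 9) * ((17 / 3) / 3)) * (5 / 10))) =26829 / 13940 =1.92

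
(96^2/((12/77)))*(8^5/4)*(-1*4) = -1937768448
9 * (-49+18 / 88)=-19323 / 44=-439.16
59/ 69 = 0.86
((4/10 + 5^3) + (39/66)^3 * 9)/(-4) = -6775161/212960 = -31.81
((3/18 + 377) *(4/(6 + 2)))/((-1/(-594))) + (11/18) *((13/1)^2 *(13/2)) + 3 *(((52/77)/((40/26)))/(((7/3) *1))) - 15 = 10931764391/97020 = 112675.37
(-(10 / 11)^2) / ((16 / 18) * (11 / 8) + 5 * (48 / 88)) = -900 / 4301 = -0.21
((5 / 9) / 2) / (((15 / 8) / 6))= 8 / 9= 0.89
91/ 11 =8.27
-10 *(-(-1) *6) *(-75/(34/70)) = 157500/17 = 9264.71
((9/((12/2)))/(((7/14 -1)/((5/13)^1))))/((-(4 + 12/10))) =75/338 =0.22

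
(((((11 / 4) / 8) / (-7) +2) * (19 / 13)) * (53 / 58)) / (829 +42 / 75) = 11001475 / 3502734144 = 0.00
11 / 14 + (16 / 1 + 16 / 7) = 267 / 14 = 19.07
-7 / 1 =-7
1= 1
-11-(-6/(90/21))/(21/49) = -116/15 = -7.73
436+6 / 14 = 3055 / 7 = 436.43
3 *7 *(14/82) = 147/41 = 3.59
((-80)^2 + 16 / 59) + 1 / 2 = 6400.77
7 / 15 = 0.47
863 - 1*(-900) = 1763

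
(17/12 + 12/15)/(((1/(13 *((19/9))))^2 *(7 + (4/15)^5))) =390105625/1635892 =238.47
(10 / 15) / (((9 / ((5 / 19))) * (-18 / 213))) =-355 / 1539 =-0.23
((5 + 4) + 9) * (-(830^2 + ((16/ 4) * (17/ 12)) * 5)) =-12400710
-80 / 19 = -4.21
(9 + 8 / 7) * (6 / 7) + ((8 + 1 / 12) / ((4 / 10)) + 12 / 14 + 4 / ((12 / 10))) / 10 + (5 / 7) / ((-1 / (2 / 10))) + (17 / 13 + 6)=2797489 / 152880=18.30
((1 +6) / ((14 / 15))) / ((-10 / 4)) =-3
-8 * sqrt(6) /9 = -2.18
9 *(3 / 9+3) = 30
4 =4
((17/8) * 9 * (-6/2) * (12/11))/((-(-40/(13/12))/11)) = -5967/320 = -18.65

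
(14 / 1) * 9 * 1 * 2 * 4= 1008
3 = 3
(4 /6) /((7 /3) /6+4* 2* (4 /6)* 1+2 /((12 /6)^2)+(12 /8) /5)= 60 /587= 0.10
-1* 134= -134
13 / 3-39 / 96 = 377 / 96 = 3.93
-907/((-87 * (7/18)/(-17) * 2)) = -46257/203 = -227.87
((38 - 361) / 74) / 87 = -323 / 6438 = -0.05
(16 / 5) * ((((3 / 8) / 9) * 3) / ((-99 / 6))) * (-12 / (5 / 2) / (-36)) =-8 / 2475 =-0.00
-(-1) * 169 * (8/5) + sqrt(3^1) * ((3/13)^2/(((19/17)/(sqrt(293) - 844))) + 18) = -71334 * sqrt(3)/3211 + 153 * sqrt(879)/3211 + 1352/5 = 233.33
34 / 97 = 0.35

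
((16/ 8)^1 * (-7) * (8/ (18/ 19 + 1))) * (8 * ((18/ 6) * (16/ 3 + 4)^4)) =-10474378.12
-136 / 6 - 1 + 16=-23 / 3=-7.67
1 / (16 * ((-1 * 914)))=-1 / 14624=-0.00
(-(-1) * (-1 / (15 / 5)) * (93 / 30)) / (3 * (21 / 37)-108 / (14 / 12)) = 8029 / 706050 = 0.01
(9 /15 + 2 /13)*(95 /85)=931 /1105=0.84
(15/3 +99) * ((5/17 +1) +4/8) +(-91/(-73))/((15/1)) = 3474887/18615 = 186.67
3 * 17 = 51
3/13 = 0.23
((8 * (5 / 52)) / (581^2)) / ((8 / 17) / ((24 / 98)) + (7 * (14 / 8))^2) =8160 / 544231709567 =0.00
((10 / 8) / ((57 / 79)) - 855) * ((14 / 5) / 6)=-272363 / 684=-398.19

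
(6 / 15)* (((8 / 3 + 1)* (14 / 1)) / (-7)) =-44 / 15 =-2.93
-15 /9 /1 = -5 /3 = -1.67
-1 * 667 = -667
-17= -17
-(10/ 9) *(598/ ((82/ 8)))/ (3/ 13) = -310960/ 1107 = -280.90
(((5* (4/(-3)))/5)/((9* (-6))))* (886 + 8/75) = 132916/6075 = 21.88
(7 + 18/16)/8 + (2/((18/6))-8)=-1213/192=-6.32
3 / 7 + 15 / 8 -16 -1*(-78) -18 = 2593 / 56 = 46.30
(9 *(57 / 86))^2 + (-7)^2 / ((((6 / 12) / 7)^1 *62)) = 10695067 / 229276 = 46.65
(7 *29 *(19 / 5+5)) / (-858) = -406 / 195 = -2.08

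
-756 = -756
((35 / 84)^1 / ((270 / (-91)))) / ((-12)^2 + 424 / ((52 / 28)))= -1183 / 3136320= -0.00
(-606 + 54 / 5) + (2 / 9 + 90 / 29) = -591.87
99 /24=33 /8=4.12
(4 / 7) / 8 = 1 / 14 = 0.07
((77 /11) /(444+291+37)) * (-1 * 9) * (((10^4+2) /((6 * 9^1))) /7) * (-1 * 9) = 15003 /772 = 19.43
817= 817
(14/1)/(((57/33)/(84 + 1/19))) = 245938/361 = 681.27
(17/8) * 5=85/8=10.62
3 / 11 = 0.27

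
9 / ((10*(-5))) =-9 / 50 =-0.18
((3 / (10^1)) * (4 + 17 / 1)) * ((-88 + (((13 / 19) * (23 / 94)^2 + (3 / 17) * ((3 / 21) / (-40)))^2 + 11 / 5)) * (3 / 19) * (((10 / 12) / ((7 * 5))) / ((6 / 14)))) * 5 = -23.71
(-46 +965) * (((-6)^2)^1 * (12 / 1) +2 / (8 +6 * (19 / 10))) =38518966 / 97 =397102.74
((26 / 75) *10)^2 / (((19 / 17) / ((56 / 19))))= 2574208 / 81225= 31.69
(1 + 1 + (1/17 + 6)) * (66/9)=3014/51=59.10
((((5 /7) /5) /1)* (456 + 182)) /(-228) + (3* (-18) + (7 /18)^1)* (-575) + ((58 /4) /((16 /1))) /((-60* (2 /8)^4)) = 184470403 /5985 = 30822.12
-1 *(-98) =98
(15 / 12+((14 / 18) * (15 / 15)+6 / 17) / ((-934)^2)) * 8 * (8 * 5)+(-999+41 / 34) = -39893902645 / 66735234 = -597.79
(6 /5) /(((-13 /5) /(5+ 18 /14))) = -2.90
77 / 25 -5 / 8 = 491 / 200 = 2.46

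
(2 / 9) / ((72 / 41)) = 41 / 324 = 0.13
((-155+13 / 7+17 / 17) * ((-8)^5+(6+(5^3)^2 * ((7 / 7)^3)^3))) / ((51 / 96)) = 584028960 / 119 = 4907806.39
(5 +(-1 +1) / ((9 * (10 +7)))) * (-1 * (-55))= 275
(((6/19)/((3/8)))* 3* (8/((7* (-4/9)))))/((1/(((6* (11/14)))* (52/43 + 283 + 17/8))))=-351050436/40033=-8769.03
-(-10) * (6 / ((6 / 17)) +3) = 200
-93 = -93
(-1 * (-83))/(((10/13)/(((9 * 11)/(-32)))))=-333.82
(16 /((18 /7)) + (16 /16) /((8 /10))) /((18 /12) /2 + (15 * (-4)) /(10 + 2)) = -269 /153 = -1.76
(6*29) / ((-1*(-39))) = 58 / 13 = 4.46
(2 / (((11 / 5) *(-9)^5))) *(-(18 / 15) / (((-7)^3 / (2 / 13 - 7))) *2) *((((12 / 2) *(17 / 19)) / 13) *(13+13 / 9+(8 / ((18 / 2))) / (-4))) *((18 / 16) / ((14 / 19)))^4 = 10377667 / 440918333856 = 0.00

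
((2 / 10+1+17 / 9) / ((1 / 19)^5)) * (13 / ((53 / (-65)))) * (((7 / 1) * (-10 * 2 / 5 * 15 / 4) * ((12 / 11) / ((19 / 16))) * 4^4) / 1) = 1755512363171840 / 583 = 3011170434257.02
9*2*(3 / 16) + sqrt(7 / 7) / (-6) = 77 / 24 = 3.21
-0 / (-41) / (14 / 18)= 0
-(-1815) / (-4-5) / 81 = -605 / 243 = -2.49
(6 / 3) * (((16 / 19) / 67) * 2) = 64 / 1273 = 0.05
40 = 40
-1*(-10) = 10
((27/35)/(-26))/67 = -27/60970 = -0.00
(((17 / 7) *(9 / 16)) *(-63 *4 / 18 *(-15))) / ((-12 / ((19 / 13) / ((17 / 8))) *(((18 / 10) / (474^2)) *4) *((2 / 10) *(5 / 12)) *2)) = -80040825 / 26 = -3078493.27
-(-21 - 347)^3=49836032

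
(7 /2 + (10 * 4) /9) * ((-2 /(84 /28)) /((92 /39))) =-1859 /828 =-2.25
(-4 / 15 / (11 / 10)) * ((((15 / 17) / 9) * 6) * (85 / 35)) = -80 / 231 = -0.35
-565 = -565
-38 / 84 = -19 / 42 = -0.45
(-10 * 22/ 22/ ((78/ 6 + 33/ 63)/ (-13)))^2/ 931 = 38025/ 383116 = 0.10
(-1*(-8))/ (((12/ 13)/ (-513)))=-4446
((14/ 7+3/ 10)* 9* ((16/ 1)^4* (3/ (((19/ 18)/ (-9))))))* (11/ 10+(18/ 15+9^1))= -186253737984/ 475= -392113132.60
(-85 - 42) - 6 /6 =-128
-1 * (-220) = 220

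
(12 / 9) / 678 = 2 / 1017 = 0.00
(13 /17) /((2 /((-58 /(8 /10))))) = -1885 /68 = -27.72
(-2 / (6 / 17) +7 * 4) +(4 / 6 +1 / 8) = 185 / 8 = 23.12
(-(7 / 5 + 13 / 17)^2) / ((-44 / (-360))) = -38.34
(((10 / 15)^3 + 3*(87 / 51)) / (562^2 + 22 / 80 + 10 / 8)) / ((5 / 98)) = 1948240 / 5798923839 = 0.00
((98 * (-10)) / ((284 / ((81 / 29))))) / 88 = -19845 / 181192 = -0.11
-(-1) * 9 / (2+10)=3 / 4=0.75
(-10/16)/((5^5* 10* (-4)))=1/200000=0.00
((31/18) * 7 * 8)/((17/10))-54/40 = 169469/3060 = 55.38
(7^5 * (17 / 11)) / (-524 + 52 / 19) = -5428661 / 108944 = -49.83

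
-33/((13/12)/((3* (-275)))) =326700/13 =25130.77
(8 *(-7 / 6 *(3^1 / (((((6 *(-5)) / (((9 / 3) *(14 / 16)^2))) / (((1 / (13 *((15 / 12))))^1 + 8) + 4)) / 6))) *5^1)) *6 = 302526 / 65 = 4654.25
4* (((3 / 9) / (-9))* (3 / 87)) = -4 / 783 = -0.01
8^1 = 8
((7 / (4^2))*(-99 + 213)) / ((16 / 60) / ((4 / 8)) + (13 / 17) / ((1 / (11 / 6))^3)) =915705 / 96307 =9.51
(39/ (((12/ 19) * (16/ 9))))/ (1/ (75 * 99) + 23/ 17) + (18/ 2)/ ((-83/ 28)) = 20535115149/ 907247104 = 22.63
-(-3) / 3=1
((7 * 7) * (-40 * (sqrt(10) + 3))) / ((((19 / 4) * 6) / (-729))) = 308944.17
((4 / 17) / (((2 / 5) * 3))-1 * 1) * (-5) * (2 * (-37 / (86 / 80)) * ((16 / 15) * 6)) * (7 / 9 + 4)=-3883520 / 459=-8460.83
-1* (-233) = 233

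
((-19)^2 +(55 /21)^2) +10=166636 /441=377.86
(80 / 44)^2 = 400 / 121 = 3.31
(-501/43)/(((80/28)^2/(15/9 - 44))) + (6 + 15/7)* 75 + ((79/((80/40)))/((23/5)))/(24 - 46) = 20431696311/30461200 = 670.74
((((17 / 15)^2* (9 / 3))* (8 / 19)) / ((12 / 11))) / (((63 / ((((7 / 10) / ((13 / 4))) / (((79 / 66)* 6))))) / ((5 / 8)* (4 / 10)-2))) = -0.00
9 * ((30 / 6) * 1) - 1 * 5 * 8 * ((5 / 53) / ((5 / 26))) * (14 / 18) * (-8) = 79705 / 477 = 167.10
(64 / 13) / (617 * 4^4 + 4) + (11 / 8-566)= -2318833441 / 4106856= -564.62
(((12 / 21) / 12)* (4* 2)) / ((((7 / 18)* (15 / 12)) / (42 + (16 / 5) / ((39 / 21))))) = 11136 / 325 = 34.26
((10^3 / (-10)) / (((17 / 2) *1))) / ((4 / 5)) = -250 / 17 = -14.71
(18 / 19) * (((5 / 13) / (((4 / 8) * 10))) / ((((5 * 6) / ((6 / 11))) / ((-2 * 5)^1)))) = -36 / 2717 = -0.01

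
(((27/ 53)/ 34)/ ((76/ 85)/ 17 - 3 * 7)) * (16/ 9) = -2040/ 1604257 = -0.00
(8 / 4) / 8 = 1 / 4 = 0.25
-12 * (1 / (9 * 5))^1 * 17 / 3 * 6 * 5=-136 / 3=-45.33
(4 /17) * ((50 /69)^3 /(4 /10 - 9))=-2500000 /240140079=-0.01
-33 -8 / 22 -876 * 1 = -10003 / 11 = -909.36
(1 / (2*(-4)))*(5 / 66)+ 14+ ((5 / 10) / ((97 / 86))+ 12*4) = 3197611 / 51216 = 62.43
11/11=1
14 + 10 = 24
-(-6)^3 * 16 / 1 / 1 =3456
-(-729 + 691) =38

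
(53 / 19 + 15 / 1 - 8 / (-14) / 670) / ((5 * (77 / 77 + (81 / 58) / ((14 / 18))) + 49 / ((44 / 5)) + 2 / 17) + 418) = 17194120416 / 422996265365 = 0.04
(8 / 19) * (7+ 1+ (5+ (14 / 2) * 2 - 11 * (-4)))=568 / 19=29.89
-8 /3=-2.67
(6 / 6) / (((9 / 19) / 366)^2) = 5373124 / 9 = 597013.78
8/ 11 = 0.73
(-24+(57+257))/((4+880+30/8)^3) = 18560/44776693151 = 0.00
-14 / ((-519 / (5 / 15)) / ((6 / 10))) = 14 / 2595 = 0.01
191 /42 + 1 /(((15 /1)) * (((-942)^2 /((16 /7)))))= 4.55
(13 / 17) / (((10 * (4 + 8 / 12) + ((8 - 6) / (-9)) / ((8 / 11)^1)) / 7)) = 3276 / 28373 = 0.12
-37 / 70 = -0.53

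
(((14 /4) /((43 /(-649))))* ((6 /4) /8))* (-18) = 122661 /688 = 178.29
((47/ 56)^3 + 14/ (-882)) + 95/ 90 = 2577671/ 1580544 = 1.63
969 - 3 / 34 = 32943 / 34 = 968.91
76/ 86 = 38/ 43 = 0.88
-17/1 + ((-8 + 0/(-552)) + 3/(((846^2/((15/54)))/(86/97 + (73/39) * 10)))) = -101533168345/4061330442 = -25.00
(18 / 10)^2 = 81 / 25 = 3.24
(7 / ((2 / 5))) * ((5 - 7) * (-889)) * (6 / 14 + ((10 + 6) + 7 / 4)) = 2262505 / 4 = 565626.25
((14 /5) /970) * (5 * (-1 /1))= -0.01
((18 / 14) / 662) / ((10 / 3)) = 27 / 46340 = 0.00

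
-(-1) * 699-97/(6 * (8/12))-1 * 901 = -905/4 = -226.25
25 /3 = 8.33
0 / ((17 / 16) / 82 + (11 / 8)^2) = 0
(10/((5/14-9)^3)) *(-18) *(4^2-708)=-192.93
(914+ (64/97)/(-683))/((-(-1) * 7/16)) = 2089.14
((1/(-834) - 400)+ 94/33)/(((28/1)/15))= -2602485/12232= -212.76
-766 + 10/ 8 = -3059/ 4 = -764.75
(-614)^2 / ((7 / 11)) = 4146956 / 7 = 592422.29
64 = 64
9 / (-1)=-9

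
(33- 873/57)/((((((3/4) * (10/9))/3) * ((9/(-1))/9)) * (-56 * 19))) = 108/1805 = 0.06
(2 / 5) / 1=2 / 5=0.40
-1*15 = -15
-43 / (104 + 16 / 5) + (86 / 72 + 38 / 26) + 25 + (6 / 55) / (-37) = 3477859973 / 127618920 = 27.25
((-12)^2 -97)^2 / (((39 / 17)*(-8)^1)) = -37553 / 312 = -120.36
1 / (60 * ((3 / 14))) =7 / 90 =0.08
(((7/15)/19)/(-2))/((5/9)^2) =-189/4750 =-0.04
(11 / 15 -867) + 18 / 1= -12724 / 15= -848.27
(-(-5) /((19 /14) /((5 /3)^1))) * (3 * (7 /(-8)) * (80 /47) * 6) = -147000 /893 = -164.61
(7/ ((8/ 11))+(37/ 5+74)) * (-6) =-10923/ 20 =-546.15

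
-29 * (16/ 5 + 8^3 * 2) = -148944/ 5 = -29788.80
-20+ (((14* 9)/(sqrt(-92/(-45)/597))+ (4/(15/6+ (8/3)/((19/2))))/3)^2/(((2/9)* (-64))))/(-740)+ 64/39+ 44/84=32319* sqrt(68655)/43162720+ 8420160819049563/19921839741440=422.86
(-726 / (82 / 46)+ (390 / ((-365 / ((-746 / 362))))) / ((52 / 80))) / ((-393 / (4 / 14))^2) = -41675336 / 195230280273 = -0.00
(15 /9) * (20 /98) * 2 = 100 /147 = 0.68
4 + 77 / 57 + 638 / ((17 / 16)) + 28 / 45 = 8814659 / 14535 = 606.44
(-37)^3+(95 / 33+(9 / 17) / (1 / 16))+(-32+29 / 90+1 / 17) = -852831127 / 16830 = -50673.27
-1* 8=-8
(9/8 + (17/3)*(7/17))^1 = 83/24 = 3.46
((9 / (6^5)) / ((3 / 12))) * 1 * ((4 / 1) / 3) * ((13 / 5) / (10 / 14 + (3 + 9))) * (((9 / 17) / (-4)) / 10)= -0.00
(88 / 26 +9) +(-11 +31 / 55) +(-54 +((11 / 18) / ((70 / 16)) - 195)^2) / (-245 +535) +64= 809372341223 / 4114860750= 196.69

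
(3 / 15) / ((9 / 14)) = 14 / 45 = 0.31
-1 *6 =-6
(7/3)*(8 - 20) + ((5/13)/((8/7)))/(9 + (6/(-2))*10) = -8741/312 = -28.02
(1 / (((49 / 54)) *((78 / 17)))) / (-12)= -51 / 2548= -0.02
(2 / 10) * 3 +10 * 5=253 / 5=50.60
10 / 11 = 0.91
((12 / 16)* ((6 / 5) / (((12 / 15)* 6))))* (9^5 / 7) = 177147 / 112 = 1581.67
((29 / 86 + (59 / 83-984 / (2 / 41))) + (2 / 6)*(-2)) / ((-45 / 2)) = 431955041 / 481815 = 896.52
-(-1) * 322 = 322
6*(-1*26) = -156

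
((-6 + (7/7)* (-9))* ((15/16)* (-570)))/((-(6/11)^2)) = -862125/32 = -26941.41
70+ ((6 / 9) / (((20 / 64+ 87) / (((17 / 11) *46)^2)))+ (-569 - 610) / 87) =1397634979 / 14706219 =95.04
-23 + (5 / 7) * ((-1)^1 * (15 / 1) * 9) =-119.43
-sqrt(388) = -2* sqrt(97) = -19.70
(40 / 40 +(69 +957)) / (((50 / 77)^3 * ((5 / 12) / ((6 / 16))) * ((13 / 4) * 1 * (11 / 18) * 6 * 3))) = 29508633 / 312500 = 94.43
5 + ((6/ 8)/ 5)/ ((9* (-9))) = 2699/ 540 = 5.00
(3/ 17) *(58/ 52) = 87/ 442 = 0.20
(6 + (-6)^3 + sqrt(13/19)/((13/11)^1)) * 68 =-14280 + 748 * sqrt(247)/247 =-14232.41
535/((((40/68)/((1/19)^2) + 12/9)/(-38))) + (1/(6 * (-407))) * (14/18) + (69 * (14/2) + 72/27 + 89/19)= 899265006053/2275404318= 395.21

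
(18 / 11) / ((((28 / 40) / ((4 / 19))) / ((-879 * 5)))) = -3164400 / 1463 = -2162.95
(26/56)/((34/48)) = 78/119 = 0.66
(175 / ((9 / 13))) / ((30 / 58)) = 13195 / 27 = 488.70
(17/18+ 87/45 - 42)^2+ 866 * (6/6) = 2396.55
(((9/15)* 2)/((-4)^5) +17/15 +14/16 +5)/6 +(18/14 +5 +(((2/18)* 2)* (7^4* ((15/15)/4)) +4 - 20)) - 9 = 7473229/64512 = 115.84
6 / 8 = 3 / 4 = 0.75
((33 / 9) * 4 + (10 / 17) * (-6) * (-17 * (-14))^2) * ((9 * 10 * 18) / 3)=-107948880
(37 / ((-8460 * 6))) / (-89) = 0.00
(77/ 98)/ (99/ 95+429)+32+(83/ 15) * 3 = 12635503/ 259980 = 48.60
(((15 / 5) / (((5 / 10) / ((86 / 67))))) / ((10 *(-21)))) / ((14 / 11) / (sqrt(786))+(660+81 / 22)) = -986969196 / 17861088080395+344 *sqrt(786) / 2551584011485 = -0.00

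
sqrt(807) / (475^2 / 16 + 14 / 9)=0.00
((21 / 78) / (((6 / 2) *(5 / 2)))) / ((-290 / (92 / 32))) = -161 / 452400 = -0.00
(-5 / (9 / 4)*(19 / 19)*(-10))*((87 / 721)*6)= 11600 / 721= 16.09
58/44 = 29/22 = 1.32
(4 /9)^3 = 64 /729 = 0.09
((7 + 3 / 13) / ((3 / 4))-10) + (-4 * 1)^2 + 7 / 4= 2713 / 156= 17.39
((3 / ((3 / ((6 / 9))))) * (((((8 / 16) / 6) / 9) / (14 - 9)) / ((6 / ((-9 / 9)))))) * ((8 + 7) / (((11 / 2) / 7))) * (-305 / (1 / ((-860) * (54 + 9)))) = -64912.63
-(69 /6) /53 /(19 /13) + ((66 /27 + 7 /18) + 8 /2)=20195 /3021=6.68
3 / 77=0.04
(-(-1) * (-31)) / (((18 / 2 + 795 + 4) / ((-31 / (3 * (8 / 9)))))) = 2883 / 6464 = 0.45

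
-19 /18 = -1.06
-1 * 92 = -92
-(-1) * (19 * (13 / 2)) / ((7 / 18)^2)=40014 / 49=816.61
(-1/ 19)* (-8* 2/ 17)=16/ 323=0.05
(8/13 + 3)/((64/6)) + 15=6381/416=15.34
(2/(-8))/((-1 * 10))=1/40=0.02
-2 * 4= -8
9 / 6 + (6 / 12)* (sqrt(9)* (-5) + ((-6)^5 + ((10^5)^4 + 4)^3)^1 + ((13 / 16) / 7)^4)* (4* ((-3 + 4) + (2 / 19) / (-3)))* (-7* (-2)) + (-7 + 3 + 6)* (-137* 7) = 2884785493333333333679507592533333333347180303701333333310837962967053 / 106774528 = 27017543859649122810259650000000000000000000000000000000000000.00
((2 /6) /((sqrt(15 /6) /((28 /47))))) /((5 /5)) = 0.13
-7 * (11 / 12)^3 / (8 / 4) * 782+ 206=-3286979 / 1728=-1902.19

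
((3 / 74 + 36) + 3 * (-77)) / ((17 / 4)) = -28854 / 629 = -45.87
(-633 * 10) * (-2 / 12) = 1055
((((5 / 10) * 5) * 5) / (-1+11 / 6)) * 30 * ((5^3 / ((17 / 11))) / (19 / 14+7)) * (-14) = -13475000 / 221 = -60972.85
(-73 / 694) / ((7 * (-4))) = 73 / 19432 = 0.00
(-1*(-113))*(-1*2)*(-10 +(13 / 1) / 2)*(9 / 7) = 1017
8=8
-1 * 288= -288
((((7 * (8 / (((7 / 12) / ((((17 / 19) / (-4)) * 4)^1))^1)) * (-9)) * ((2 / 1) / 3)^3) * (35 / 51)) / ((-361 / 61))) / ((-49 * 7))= 78080 / 1008273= 0.08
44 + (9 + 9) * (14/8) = 151/2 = 75.50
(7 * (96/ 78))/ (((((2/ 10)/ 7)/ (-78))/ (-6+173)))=-3927840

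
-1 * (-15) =15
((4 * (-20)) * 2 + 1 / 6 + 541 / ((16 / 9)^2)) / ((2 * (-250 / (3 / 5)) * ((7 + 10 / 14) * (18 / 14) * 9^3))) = -426839 / 226748160000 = -0.00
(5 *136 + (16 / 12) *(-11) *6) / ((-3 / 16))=-9472 / 3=-3157.33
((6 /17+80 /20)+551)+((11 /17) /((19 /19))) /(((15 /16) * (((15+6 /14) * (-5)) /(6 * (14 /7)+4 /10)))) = 95571029 /172125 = 555.24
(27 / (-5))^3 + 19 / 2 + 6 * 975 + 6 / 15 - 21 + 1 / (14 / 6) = 9943263 / 1750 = 5681.86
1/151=0.01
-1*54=-54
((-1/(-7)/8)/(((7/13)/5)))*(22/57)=715/11172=0.06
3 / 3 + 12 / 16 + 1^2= 11 / 4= 2.75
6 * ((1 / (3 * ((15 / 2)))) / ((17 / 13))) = 0.20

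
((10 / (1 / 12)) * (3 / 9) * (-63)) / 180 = -14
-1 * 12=-12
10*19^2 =3610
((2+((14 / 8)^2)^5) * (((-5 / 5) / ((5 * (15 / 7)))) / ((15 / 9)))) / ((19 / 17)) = -33864115719 / 2490368000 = -13.60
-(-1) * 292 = 292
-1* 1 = -1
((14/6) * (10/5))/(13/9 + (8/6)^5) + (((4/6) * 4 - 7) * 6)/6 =-14473/4125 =-3.51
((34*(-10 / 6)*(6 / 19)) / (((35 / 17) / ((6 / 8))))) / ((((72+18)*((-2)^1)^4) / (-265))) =15317 / 12768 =1.20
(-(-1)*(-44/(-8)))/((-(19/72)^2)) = -28512/361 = -78.98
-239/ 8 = -29.88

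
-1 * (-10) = 10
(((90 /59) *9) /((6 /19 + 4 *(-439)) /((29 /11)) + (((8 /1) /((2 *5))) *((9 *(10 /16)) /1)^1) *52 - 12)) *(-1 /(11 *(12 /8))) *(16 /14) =297540 /138911311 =0.00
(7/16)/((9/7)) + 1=1.34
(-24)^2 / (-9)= -64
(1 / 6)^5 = 1 / 7776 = 0.00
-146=-146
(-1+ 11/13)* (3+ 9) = -24/13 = -1.85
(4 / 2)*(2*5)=20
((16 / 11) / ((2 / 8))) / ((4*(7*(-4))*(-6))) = 2 / 231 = 0.01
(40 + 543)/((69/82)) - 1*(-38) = 50428/69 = 730.84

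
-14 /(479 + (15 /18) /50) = -840 /28741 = -0.03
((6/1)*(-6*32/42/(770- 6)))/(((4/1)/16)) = -192/1337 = -0.14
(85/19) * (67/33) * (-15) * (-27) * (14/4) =12875.06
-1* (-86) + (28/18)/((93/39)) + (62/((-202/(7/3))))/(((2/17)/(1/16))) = 77793755/901728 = 86.27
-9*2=-18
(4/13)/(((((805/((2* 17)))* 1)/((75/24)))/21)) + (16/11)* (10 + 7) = 25.58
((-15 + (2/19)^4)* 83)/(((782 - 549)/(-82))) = 13304361994/30364793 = 438.15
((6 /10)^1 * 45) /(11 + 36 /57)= 513 /221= 2.32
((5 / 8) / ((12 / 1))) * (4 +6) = 25 / 48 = 0.52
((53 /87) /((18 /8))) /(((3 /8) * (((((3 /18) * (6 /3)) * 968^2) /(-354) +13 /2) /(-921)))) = 61439296 /80920527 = 0.76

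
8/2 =4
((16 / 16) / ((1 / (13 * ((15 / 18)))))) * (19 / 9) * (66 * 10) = 135850 / 9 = 15094.44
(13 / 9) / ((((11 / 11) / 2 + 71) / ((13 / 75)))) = 26 / 7425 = 0.00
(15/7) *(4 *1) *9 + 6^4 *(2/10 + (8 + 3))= 510732/35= 14592.34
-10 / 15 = -2 / 3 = -0.67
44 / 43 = 1.02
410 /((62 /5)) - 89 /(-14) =39.42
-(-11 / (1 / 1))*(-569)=-6259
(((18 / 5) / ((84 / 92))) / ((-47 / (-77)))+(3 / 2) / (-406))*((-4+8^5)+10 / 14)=282542483583 / 1335740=211525.06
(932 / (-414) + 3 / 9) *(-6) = 794 / 69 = 11.51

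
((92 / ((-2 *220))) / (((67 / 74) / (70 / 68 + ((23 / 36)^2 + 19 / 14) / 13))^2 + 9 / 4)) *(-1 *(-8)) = -549891662100769840 / 938151446354243451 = -0.59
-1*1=-1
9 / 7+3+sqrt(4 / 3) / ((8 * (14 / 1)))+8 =sqrt(3) / 168+86 / 7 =12.30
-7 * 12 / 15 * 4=-22.40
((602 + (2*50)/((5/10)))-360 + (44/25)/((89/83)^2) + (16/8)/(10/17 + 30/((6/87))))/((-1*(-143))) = 130077822416/41938328575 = 3.10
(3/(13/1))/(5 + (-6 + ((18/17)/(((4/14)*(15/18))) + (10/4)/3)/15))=-22950/64441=-0.36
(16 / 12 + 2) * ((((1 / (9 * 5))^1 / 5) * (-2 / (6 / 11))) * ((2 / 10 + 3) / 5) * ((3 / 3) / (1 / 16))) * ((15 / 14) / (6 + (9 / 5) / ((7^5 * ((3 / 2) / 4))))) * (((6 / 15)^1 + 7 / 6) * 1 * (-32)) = 2542217216 / 510536925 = 4.98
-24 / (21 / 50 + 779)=-1200 / 38971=-0.03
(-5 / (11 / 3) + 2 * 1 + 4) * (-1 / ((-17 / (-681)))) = -2043 / 11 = -185.73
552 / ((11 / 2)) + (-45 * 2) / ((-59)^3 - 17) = 113379087 / 1129678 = 100.36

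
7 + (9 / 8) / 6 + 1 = 8.19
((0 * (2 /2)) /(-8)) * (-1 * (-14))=0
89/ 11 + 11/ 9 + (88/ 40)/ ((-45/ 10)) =1456/ 165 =8.82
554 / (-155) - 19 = -3499 / 155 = -22.57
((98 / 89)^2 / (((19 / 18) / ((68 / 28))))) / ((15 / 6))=839664 / 752495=1.12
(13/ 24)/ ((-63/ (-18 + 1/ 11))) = 2561/ 16632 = 0.15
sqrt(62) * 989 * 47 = 46483 * sqrt(62) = 366007.51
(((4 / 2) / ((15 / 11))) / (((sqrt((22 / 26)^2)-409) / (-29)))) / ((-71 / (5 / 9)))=-4147 / 5085801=-0.00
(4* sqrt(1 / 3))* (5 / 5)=4* sqrt(3) / 3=2.31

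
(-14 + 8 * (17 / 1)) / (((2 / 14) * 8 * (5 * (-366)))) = -7 / 120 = -0.06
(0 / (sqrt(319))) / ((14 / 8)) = 0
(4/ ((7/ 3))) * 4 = 48/ 7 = 6.86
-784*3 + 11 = -2341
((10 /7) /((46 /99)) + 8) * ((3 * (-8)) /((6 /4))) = -28528 /161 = -177.19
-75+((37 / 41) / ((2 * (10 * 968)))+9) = -52388123 / 793760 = -66.00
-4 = -4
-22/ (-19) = 22/ 19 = 1.16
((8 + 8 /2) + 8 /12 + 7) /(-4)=-59 /12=-4.92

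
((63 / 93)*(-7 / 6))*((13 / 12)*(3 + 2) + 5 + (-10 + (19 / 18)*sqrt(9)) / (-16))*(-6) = 51009 / 992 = 51.42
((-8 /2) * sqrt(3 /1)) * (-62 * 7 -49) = 1932 * sqrt(3) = 3346.32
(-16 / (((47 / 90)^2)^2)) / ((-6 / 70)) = 12247200000 / 4879681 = 2509.84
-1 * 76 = -76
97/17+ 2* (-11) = -277/17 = -16.29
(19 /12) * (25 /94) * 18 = 1425 /188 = 7.58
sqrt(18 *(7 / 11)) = 3 *sqrt(154) / 11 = 3.38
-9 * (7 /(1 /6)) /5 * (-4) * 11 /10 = 8316 /25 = 332.64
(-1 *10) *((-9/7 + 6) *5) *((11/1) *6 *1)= -108900/7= -15557.14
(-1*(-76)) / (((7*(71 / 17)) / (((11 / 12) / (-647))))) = -3553 / 964677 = -0.00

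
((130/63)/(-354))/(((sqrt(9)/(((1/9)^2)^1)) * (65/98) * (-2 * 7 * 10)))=1/3870990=0.00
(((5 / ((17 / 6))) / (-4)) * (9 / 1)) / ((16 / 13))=-1755 / 544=-3.23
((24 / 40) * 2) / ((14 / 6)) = 18 / 35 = 0.51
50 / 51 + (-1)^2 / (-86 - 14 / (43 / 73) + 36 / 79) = 18393353 / 18937932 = 0.97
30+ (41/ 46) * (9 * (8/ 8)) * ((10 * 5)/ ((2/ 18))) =83715/ 23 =3639.78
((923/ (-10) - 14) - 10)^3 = -1573037747/ 1000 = -1573037.75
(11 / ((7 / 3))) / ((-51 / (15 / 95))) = -33 / 2261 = -0.01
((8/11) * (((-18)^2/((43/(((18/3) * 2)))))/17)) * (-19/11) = -590976/88451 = -6.68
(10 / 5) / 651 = 2 / 651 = 0.00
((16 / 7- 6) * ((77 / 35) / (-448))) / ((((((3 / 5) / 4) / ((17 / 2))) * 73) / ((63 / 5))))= 7293 / 40880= 0.18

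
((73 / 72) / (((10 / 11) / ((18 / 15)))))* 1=803 / 600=1.34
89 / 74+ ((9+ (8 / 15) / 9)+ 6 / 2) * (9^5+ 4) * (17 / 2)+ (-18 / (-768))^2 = 495378371841947 / 81838080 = 6053152.42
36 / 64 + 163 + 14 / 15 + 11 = 42119 / 240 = 175.50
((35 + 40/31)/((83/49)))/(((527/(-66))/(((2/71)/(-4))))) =0.02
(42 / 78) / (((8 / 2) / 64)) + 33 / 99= 349 / 39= 8.95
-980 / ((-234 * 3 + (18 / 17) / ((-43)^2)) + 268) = 7701085 / 3410476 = 2.26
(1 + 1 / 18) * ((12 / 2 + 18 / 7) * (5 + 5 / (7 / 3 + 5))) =11875 / 231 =51.41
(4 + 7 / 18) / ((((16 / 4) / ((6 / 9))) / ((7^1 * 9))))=46.08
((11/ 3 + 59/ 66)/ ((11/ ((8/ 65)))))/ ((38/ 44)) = 2408/ 40755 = 0.06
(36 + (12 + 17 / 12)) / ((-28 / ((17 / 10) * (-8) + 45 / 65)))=22.78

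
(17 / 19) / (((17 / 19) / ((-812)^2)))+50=659394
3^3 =27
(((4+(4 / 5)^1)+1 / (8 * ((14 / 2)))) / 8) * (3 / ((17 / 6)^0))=4047 / 2240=1.81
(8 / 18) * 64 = 256 / 9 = 28.44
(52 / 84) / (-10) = -13 / 210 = -0.06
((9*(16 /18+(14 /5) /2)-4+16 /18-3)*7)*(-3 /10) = -30.43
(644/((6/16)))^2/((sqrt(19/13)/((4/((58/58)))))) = 106172416* sqrt(247)/171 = 9758073.08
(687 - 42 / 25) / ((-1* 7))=-17133 / 175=-97.90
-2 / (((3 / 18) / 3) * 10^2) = -9 / 25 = -0.36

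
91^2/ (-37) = -8281/ 37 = -223.81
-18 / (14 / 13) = -16.71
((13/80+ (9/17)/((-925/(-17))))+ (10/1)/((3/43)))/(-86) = -1.67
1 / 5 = 0.20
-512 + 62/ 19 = -9666/ 19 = -508.74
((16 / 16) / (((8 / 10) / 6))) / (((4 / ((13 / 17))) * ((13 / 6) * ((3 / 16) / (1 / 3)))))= 20 / 17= 1.18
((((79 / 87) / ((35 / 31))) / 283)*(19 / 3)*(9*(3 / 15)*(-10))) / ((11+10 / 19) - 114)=1768178 / 559266015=0.00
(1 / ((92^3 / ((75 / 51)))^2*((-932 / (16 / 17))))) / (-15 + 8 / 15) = 9375 / 37655584372593230848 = 0.00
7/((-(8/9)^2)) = -567/64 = -8.86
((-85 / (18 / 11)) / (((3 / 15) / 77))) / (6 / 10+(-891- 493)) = 1799875 / 124506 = 14.46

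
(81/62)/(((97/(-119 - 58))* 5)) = -14337/30070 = -0.48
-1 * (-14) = 14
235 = 235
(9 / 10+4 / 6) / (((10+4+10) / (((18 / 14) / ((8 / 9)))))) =423 / 4480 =0.09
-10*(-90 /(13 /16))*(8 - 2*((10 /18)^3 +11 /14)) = 49688000 /7371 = 6741.01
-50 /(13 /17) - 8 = -954 /13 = -73.38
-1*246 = -246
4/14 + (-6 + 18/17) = -554/119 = -4.66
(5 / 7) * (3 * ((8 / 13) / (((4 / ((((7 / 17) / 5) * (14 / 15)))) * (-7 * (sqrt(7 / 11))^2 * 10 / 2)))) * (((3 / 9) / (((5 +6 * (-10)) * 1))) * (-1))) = -0.00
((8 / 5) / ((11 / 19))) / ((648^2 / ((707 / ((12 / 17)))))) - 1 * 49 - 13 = -2147580599 / 34642080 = -61.99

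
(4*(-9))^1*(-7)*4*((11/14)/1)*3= 2376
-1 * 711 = -711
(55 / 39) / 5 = 11 / 39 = 0.28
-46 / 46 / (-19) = 1 / 19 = 0.05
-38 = -38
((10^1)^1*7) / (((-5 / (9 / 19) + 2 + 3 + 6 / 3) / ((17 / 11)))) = -5355 / 176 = -30.43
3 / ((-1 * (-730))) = 3 / 730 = 0.00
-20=-20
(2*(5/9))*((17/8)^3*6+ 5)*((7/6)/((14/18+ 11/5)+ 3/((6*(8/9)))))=2803325/122352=22.91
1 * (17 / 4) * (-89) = -1513 / 4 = -378.25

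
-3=-3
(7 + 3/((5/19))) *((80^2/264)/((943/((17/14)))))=5440/9471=0.57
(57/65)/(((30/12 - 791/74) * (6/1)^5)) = -703/51049440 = -0.00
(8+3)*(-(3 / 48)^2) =-0.04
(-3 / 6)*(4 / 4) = -1 / 2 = -0.50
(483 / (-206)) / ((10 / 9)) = -4347 / 2060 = -2.11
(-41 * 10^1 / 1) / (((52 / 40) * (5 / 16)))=-13120 / 13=-1009.23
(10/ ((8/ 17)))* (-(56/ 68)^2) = -245/ 17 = -14.41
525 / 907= 0.58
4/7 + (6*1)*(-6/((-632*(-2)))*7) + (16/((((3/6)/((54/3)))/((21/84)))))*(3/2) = 478615/2212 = 216.37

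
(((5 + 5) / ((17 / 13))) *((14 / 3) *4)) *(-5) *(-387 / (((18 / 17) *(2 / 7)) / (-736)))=-2015977600 / 3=-671992533.33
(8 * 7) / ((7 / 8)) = 64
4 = 4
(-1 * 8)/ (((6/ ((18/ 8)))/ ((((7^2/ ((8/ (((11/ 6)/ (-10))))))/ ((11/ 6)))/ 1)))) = 147/ 80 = 1.84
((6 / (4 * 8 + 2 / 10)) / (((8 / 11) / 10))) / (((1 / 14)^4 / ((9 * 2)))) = 40748400 / 23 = 1771669.57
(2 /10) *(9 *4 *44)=1584 /5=316.80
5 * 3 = 15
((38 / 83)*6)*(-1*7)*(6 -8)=3192 / 83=38.46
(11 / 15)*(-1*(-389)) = 4279 / 15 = 285.27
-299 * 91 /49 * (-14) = 7774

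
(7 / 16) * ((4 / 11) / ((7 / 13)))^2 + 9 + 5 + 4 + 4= 18803 / 847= 22.20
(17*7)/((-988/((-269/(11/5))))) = 160055/10868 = 14.73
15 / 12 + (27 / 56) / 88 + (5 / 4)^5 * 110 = 13283871 / 39424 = 336.95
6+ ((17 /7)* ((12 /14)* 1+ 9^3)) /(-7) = -247.22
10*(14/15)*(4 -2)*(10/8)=70/3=23.33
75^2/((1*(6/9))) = 16875/2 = 8437.50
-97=-97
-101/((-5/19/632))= 1212808/5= 242561.60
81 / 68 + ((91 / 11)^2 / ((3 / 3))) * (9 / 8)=1286595 / 16456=78.18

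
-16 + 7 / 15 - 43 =-878 / 15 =-58.53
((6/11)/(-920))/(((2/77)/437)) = -399/40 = -9.98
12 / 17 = 0.71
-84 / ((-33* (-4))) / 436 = -7 / 4796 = -0.00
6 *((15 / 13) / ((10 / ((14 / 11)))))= 126 / 143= 0.88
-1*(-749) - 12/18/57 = 128077/171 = 748.99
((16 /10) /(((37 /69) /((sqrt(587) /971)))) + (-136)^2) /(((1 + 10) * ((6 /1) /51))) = 4692 * sqrt(587) /1975985 + 157216 /11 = 14292.42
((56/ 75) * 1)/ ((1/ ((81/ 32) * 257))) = 48573/ 100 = 485.73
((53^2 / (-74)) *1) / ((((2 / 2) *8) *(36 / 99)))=-30899 / 2368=-13.05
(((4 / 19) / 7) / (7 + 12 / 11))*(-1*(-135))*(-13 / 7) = -77220 / 82859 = -0.93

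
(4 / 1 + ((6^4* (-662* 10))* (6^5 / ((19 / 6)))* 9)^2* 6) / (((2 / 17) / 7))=4633340545435102918528290718 / 361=12834738353005825259081140.00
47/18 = 2.61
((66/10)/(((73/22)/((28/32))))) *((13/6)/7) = 1573/2920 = 0.54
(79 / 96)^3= 493039 / 884736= 0.56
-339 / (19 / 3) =-1017 / 19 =-53.53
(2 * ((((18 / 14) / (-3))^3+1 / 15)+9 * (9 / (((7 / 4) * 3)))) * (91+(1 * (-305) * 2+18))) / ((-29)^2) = -26492212 / 1442315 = -18.37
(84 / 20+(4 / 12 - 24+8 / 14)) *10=-3968 / 21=-188.95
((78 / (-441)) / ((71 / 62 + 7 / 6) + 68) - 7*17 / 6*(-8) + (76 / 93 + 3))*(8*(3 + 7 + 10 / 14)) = 74487010200 / 5348399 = 13926.97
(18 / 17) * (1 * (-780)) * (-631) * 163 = 1444056120 / 17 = 84944477.65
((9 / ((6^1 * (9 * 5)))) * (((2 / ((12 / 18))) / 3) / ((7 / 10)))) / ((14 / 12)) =2 / 49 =0.04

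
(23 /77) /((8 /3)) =69 /616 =0.11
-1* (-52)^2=-2704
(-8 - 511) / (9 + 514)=-519 / 523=-0.99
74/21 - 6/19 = 1280/399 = 3.21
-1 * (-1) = 1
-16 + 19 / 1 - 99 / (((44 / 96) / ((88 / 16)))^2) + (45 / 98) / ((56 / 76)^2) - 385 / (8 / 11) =-141961807 / 9604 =-14781.53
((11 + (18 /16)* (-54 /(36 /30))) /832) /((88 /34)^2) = -91613 /12886016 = -0.01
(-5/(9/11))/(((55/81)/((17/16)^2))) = -2601/256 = -10.16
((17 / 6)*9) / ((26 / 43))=42.17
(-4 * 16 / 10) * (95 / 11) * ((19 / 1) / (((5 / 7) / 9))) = -13232.29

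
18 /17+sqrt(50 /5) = 18 /17+sqrt(10) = 4.22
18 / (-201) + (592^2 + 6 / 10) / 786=117382061 / 263310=445.79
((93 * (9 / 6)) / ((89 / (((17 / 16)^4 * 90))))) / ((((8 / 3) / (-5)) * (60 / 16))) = -1048606155 / 11665408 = -89.89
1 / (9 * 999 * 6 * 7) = 1 / 377622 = 0.00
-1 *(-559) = 559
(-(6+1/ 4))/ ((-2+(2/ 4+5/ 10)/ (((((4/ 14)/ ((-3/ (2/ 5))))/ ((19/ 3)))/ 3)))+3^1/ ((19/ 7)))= 475/ 37973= 0.01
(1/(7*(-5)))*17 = -17/35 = -0.49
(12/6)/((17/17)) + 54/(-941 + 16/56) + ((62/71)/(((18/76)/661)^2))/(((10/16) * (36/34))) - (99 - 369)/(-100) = 2335421092848077/227222010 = 10278146.44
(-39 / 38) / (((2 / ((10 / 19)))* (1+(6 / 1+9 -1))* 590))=-13 / 425980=-0.00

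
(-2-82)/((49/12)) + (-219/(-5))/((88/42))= 513/1540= 0.33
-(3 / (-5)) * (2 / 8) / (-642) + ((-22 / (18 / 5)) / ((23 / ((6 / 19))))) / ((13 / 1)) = -487843 / 72944040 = -0.01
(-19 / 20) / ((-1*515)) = 19 / 10300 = 0.00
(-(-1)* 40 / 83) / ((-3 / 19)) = -760 / 249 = -3.05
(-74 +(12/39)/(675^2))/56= -219155623/165847500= -1.32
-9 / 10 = -0.90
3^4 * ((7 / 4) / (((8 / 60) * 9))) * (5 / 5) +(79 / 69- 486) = -202435 / 552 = -366.73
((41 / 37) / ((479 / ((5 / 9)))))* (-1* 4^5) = -209920 / 159507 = -1.32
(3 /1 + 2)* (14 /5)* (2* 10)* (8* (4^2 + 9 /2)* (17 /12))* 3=195160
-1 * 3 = -3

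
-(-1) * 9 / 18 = 1 / 2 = 0.50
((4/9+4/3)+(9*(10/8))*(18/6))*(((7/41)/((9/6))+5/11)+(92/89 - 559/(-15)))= 1662862433/1204170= 1380.92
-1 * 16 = -16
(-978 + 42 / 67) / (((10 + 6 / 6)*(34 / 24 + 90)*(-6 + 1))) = 785808 / 4042445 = 0.19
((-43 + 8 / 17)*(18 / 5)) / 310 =-6507 / 13175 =-0.49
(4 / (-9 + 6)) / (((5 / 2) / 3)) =-8 / 5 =-1.60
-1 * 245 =-245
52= 52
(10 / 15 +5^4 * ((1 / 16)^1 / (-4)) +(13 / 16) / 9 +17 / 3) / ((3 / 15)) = -9625 / 576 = -16.71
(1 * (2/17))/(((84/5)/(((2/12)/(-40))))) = -1/34272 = -0.00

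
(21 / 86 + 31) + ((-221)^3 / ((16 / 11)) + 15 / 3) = -5105471317 / 688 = -7420743.19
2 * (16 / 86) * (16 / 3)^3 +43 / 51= 1130753 / 19737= 57.29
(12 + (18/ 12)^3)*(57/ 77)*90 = 315495/ 308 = 1024.33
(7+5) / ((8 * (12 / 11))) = 11 / 8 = 1.38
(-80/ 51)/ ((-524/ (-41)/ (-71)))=58220/ 6681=8.71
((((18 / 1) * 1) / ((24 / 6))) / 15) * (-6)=-9 / 5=-1.80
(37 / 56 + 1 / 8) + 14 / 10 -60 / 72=142 / 105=1.35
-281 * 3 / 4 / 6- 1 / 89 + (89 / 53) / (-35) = -46469903 / 1320760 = -35.18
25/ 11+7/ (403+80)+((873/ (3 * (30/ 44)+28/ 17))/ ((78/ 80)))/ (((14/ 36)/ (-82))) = -4876781389384/ 95384289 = -51127.72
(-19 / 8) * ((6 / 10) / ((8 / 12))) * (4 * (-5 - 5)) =171 / 2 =85.50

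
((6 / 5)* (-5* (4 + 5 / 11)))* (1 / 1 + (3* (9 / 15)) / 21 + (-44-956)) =1468404 / 55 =26698.25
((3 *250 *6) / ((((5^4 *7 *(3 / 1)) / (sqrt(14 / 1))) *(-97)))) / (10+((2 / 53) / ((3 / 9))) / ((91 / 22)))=-4134 *sqrt(14) / 11727785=-0.00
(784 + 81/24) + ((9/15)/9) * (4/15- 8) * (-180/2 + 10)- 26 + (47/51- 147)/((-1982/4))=4869610721/6064920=802.91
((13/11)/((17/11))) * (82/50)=533/425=1.25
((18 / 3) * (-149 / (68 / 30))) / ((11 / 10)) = -67050 / 187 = -358.56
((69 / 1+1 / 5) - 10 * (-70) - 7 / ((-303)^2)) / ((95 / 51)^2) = 102045142531 / 460320125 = 221.68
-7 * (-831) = 5817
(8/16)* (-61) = -61/2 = -30.50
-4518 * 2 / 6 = -1506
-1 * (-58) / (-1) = -58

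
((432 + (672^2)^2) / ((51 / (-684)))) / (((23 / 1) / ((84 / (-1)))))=3905631152914176 / 391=9988826478041.37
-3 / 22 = -0.14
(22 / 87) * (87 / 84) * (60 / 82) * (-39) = -7.47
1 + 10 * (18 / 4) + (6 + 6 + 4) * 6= 142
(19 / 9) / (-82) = -19 / 738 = -0.03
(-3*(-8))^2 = 576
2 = 2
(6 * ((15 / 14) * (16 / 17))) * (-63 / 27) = -240 / 17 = -14.12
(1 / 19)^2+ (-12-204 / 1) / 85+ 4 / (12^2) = -2.51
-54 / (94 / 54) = -1458 / 47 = -31.02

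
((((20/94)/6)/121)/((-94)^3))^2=25/200805723656549453376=0.00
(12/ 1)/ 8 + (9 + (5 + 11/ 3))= 115/ 6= 19.17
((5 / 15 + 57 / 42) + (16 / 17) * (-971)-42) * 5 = -3406465 / 714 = -4770.96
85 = 85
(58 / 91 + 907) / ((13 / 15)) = 1238925 / 1183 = 1047.27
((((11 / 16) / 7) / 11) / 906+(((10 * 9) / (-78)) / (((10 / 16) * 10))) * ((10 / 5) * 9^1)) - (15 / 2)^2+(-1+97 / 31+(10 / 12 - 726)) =-53339114099 / 68155360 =-782.61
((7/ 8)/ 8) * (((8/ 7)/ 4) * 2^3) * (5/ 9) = 5/ 36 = 0.14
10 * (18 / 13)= 180 / 13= 13.85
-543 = -543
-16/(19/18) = -288/19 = -15.16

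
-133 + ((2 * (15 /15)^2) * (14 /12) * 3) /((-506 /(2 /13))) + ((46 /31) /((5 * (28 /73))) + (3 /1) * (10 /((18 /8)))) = -2545708547 /21411390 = -118.90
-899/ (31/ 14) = -406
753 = 753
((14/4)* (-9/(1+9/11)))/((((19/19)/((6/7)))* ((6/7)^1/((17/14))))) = -1683/80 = -21.04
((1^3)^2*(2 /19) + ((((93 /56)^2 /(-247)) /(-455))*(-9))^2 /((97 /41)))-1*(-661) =7965465423815495925321 /12048709740289331200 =661.11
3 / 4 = 0.75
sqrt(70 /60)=sqrt(42) /6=1.08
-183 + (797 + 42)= 656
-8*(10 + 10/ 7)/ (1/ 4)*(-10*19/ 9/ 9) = 486400/ 567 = 857.85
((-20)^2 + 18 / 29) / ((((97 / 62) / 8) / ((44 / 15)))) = 253551232 / 42195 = 6009.04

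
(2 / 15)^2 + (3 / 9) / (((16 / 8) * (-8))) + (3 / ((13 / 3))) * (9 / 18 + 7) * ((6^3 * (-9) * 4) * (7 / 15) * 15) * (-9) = 119042783857 / 46800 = 2543649.23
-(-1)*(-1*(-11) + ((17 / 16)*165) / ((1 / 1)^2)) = 186.31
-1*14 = -14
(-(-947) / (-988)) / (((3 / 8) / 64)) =-121216 / 741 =-163.58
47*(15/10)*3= 423/2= 211.50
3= 3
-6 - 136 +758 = 616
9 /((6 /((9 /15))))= 9 /10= 0.90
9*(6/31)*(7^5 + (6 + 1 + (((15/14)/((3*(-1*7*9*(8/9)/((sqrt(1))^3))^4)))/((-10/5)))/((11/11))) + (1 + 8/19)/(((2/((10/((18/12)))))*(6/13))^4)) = 26292172626978259/729857286144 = 36023.72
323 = 323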